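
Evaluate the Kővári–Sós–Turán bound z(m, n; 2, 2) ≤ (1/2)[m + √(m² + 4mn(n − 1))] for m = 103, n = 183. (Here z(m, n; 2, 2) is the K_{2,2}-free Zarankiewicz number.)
z(103, 183; 2, 2) ≤ (1/2)[103 + √(103² + 4·103·183·182)] = (1/2)[103 + √13732681] = 1904.3816

Kővári–Sós–Turán: let r_1, ..., r_103 be the row sums and z = Σ r_i the total number of 1s. Each pair of columns can share at most one row with both entries 1 (else a 2×2 all-ones block appears), so Σ_i C(r_i, 2) ≤ C(183, 2) = 16653. By convexity Σ_i C(r_i, 2) ≥ 103·C(z/103, 2) = z(z − 103)/(2·103), giving z² − 103z − 103·183·182 ≤ 0 and hence z ≤ (1/2)[103 + √(10609 + 4·3430518)] = (1/2)[103 + √13732681] ≈ (1/2)(103 + 3705.7632) = 1904.3816.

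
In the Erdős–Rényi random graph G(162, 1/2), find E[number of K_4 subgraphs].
E[# K_4] = C(162, 4) · (1/2)^C(4, 2) = 27646920 / 2^6 = 3455865/8 = 431983.125

For each 4-subset S of vertices (there are C(162, 4) = 27646920 such S), let X_S = 1 if S induces a K_4 (all C(4, 2) = 6 edges present). Then P(X_S = 1) = (1/2)^6 = 1/64. By linearity of expectation, E[# K_4] = C(162, 4) · (1/2)^6 = 27646920 / 64 = 3455865/8 = 431983.125.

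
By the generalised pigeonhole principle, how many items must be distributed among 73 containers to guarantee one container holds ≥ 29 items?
n = (29 − 1)·73 + 1 = 2045

By the generalised pigeonhole principle, to guarantee some box contains ≥ r objects we need more than (r − 1) · k objects total. Threshold: n = (r − 1) · k + 1. With r = 29 and k = 73: n = 28 · 73 + 1 = 2044 + 1 = 2045. For n = 2044 = 28 · 73, we can put exactly 28 objects in every box, avoiding 29 in any single one — so 2045 is tight.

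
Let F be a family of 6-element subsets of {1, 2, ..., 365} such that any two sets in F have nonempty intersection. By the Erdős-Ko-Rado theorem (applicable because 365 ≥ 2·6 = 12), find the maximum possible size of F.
max |F| = C(364, 5) = 51801822072

The Erdős-Ko-Rado theorem states: for n ≥ 2k, an intersecting family of k-subsets of an n-element set has size at most C(n − 1, k − 1), with equality for 'star' families {A ⊆ [n] : |A| = k, i ∈ A} (fix an element i). For n = 365, k = 6: C(364, 5) = 51801822072.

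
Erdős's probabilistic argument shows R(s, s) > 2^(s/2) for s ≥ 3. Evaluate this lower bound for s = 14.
2^(14/2) = 128; so R(14, 14) > 128

Colour each edge of K_n uniformly at random with red/blue. The expected number of monochromatic K_14 is C(n, 14) · 2 · 2^(−C(14,2)). If C(n, 14) · 2^(1 − C(14,2)) < 1, then with positive probability no monochromatic K_14 exists, so R(14, 14) > n. The standard estimate C(n, 14) ≤ n^14/14! shows this inequality holds whenever n ≤ 2^(14/2) (since 14! · 2^(C(14,2) − 1) > 2^(14^2/2) ≥ n^14). Hence R(14, 14) > 2^(14/2) = 128.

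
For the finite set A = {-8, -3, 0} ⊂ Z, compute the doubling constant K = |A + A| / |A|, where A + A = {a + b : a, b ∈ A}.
K = |A + A| / |A| = 6/3 = 2

Enumerate A + A = {a + b : a, b ∈ A}. With |A| = 3, there are |A|^2 = 9 ordered sum pairs; collecting distinct values, A + A = {-16, -11, -8, -6, -3, 0}, so |A + A| = 6. Thus K = 6/3 = 2. For comparison, the minimum possible |A + A| over all 3-element sets is 2·3 − 1 = 5 (so min K = 5/3), attained only by arithmetic progressions.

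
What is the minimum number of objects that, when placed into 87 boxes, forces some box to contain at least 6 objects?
n = (6 − 1)·87 + 1 = 436

By the generalised pigeonhole principle, to guarantee some box contains ≥ r objects we need more than (r − 1) · k objects total. Threshold: n = (r − 1) · k + 1. With r = 6 and k = 87: n = 5 · 87 + 1 = 435 + 1 = 436. For n = 435 = 5 · 87, we can put exactly 5 objects in every box, avoiding 6 in any single one — so 436 is tight.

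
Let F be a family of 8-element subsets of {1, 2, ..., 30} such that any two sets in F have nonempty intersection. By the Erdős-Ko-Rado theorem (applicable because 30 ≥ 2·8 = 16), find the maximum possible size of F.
max |F| = C(29, 7) = 1560780

The Erdős-Ko-Rado theorem states: for n ≥ 2k, an intersecting family of k-subsets of an n-element set has size at most C(n − 1, k − 1), with equality for 'star' families {A ⊆ [n] : |A| = k, i ∈ A} (fix an element i). For n = 30, k = 8: C(29, 7) = 1560780.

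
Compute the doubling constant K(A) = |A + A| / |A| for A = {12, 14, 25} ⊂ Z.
K = |A + A| / |A| = 6/3 = 2

Enumerate A + A = {a + b : a, b ∈ A}. With |A| = 3, there are |A|^2 = 9 ordered sum pairs; collecting distinct values, A + A = {24, 26, 28, 37, 39, 50}, so |A + A| = 6. Thus K = 6/3 = 2. For comparison, the minimum possible |A + A| over all 3-element sets is 2·3 − 1 = 5 (so min K = 5/3), attained only by arithmetic progressions.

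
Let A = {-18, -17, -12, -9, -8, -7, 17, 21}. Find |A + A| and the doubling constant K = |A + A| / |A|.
K = |A + A| / |A| = 31/8

Enumerate A + A = {a + b : a, b ∈ A}. With |A| = 8, there are |A|^2 = 64 ordered sum pairs; collecting distinct values, A + A = {-36, -35, -34, -30, -29, -27, -26, -25, -24, -21, -20, -19, -18, -17, -16, -15, -14, -1, 0, 3, 4, 5, 8, 9, 10, 12, 13, 14, 34, 38, 42}, so |A + A| = 31. Thus K = 31/8. For comparison, the minimum possible |A + A| over all 8-element sets is 2·8 − 1 = 15 (so min K = 15/8), attained only by arithmetic progressions.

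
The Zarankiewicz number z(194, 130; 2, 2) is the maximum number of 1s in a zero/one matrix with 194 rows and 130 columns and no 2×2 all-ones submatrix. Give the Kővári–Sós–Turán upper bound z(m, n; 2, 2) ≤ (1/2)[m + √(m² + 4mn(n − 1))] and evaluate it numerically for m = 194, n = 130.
z(194, 130; 2, 2) ≤ (1/2)[194 + √(194² + 4·194·130·129)] = (1/2)[194 + √13051156] = 1903.3192

Kővári–Sós–Turán: let r_1, ..., r_194 be the row sums and z = Σ r_i the total number of 1s. Each pair of columns can share at most one row with both entries 1 (else a 2×2 all-ones block appears), so Σ_i C(r_i, 2) ≤ C(130, 2) = 8385. By convexity Σ_i C(r_i, 2) ≥ 194·C(z/194, 2) = z(z − 194)/(2·194), giving z² − 194z − 194·130·129 ≤ 0 and hence z ≤ (1/2)[194 + √(37636 + 4·3253380)] = (1/2)[194 + √13051156] ≈ (1/2)(194 + 3612.6384) = 1903.3192.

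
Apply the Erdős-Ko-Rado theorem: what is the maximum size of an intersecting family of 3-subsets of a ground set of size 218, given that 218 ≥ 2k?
max |F| = C(217, 2) = 23436

Erdős-Ko-Rado (1961): when n ≥ 2k, max |F| = C(n−1, k−1). The bound is attained by the star {A : i ∈ A} for any fixed i ∈ [n]. Here C(218−1, 3−1) = C(217, 2) = 23436.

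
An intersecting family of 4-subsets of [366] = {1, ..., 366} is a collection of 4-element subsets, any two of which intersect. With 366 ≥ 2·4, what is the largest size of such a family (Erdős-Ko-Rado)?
max |F| = C(365, 3) = 8038030

Erdős-Ko-Rado (1961): when n ≥ 2k, max |F| = C(n−1, k−1). The bound is attained by the star {A : i ∈ A} for any fixed i ∈ [n]. Here C(366−1, 4−1) = C(365, 3) = 8038030.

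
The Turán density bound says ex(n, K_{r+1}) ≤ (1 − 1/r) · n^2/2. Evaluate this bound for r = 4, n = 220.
Turán density bound = (3/4) · 220^2/2 = 18150

Turán's theorem: ex(n, K_{r+1}) is achieved by the complete r-partite Turán graph T(n, r) with parts as balanced as possible, and is at most (1 − 1/r) · n^2/2. For r = 4, n = 220: the density bound is (3/4) · 48400/2 = 18150. Since 4 ∣ 220, the Turán graph T(220, 4) has parts of equal size 55, and its edge count e(T(220, 4)) = 18150 attains the density bound exactly.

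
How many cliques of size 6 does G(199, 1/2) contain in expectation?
E[# K_6] = C(199, 6) · (1/2)^C(6, 2) = 79936367511 / 2^15 ≈ 2439464.340546

For each 6-subset S of vertices (there are C(199, 6) = 79936367511 such S), let X_S = 1 if S induces a K_6 (all C(6, 2) = 15 edges present). Then P(X_S = 1) = (1/2)^15 = 1/32768. By linearity of expectation, E[# K_6] = C(199, 6) · (1/2)^15 = 79936367511 / 32768 ≈ 2439464.340546.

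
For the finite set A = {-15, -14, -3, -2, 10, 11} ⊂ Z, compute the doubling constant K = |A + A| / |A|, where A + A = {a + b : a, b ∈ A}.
K = |A + A| / |A| = 16/6 = 8/3

Enumerate A + A = {a + b : a, b ∈ A}. With |A| = 6, there are |A|^2 = 36 ordered sum pairs; collecting distinct values, A + A = {-30, -29, -28, -18, -17, -16, -6, -5, -4, -3, 7, 8, 9, 20, 21, 22}, so |A + A| = 16. Thus K = 16/6 = 8/3. For comparison, the minimum possible |A + A| over all 6-element sets is 2·6 − 1 = 11 (so min K = 11/6), attained only by arithmetic progressions.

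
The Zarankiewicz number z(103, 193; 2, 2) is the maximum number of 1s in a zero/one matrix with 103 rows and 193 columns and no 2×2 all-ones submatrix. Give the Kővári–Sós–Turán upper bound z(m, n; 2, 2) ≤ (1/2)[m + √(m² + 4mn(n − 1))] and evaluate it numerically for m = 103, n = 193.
z(103, 193; 2, 2) ≤ (1/2)[103 + √(103² + 4·103·193·192)] = (1/2)[103 + √15277681] = 2005.8337

Kővári–Sós–Turán: let r_1, ..., r_103 be the row sums and z = Σ r_i the total number of 1s. Each pair of columns can share at most one row with both entries 1 (else a 2×2 all-ones block appears), so Σ_i C(r_i, 2) ≤ C(193, 2) = 18528. By convexity Σ_i C(r_i, 2) ≥ 103·C(z/103, 2) = z(z − 103)/(2·103), giving z² − 103z − 103·193·192 ≤ 0 and hence z ≤ (1/2)[103 + √(10609 + 4·3816768)] = (1/2)[103 + √15277681] ≈ (1/2)(103 + 3908.6674) = 2005.8337.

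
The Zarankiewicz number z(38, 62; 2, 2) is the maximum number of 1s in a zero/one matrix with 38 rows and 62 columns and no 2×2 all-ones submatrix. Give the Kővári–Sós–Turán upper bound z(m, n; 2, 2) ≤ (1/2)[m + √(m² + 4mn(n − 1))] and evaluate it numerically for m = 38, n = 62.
z(38, 62; 2, 2) ≤ (1/2)[38 + √(38² + 4·38·62·61)] = (1/2)[38 + √576308] = 398.5748

Kővári–Sós–Turán: let r_1, ..., r_38 be the row sums and z = Σ r_i the total number of 1s. Each pair of columns can share at most one row with both entries 1 (else a 2×2 all-ones block appears), so Σ_i C(r_i, 2) ≤ C(62, 2) = 1891. By convexity Σ_i C(r_i, 2) ≥ 38·C(z/38, 2) = z(z − 38)/(2·38), giving z² − 38z − 38·62·61 ≤ 0 and hence z ≤ (1/2)[38 + √(1444 + 4·143716)] = (1/2)[38 + √576308] ≈ (1/2)(38 + 759.1495) = 398.5748.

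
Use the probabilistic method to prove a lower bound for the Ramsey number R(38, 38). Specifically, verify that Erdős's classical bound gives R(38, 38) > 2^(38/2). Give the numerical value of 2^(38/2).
2^(38/2) = 524288; so R(38, 38) > 524288

Colour each edge of K_n uniformly at random with red/blue. The expected number of monochromatic K_38 is C(n, 38) · 2 · 2^(−C(38,2)). If C(n, 38) · 2^(1 − C(38,2)) < 1, then with positive probability no monochromatic K_38 exists, so R(38, 38) > n. The standard estimate C(n, 38) ≤ n^38/38! shows this inequality holds whenever n ≤ 2^(38/2) (since 38! · 2^(C(38,2) − 1) > 2^(38^2/2) ≥ n^38). Hence R(38, 38) > 2^(38/2) = 524288.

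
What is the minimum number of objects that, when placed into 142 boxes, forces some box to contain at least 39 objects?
n = (39 − 1)·142 + 1 = 5397

By the generalised pigeonhole principle, to guarantee some box contains ≥ r objects we need more than (r − 1) · k objects total. Threshold: n = (r − 1) · k + 1. With r = 39 and k = 142: n = 38 · 142 + 1 = 5396 + 1 = 5397. For n = 5396 = 38 · 142, we can put exactly 38 objects in every box, avoiding 39 in any single one — so 5397 is tight.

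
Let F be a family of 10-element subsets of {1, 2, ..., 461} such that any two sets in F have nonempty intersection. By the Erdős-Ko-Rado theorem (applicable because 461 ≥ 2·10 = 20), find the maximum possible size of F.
max |F| = C(460, 9) = 2348864106583204860

The Erdős-Ko-Rado theorem states: for n ≥ 2k, an intersecting family of k-subsets of an n-element set has size at most C(n − 1, k − 1), with equality for 'star' families {A ⊆ [n] : |A| = k, i ∈ A} (fix an element i). For n = 461, k = 10: C(460, 9) = 2348864106583204860.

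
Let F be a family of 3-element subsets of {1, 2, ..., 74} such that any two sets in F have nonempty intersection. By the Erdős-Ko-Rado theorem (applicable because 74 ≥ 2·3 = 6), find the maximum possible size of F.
max |F| = C(73, 2) = 2628

Erdős-Ko-Rado (1961): when n ≥ 2k, max |F| = C(n−1, k−1). The bound is attained by the star {A : i ∈ A} for any fixed i ∈ [n]. Here C(74−1, 3−1) = C(73, 2) = 2628.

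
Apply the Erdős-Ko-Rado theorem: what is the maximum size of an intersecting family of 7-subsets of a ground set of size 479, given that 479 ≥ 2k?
max |F| = C(478, 6) = 16052911963935

The Erdős-Ko-Rado theorem states: for n ≥ 2k, an intersecting family of k-subsets of an n-element set has size at most C(n − 1, k − 1), with equality for 'star' families {A ⊆ [n] : |A| = k, i ∈ A} (fix an element i). For n = 479, k = 7: C(478, 6) = 16052911963935.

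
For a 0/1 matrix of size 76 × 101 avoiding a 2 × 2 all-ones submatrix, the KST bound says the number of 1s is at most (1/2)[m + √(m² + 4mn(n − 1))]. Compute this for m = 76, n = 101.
z(76, 101; 2, 2) ≤ (1/2)[76 + √(76² + 4·76·101·100)] = (1/2)[76 + √3076176] = 914.9515

Kővári–Sós–Turán: let r_1, ..., r_76 be the row sums and z = Σ r_i the total number of 1s. Each pair of columns can share at most one row with both entries 1 (else a 2×2 all-ones block appears), so Σ_i C(r_i, 2) ≤ C(101, 2) = 5050. By convexity Σ_i C(r_i, 2) ≥ 76·C(z/76, 2) = z(z − 76)/(2·76), giving z² − 76z − 76·101·100 ≤ 0 and hence z ≤ (1/2)[76 + √(5776 + 4·767600)] = (1/2)[76 + √3076176] ≈ (1/2)(76 + 1753.9031) = 914.9515.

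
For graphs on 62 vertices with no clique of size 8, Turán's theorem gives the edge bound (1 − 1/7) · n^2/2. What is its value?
Turán density bound = (6/7) · 62^2/2 = 11532/7 ≈ 1647.4286

Turán's theorem: ex(n, K_{r+1}) is achieved by the complete r-partite Turán graph T(n, r) with parts as balanced as possible, and is at most (1 − 1/r) · n^2/2. For r = 7, n = 62: the density bound is (6/7) · 3844/2 = 11532/7 ≈ 1647.4286. The integer-valued extremum is e(T(62, 7)) = 1647, which is strictly less than the density bound 11532/7 since 7 ∤ 62 (the parts of T(62, 7) cannot all be equal).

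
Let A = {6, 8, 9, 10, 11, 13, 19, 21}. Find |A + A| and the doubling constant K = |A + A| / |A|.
K = |A + A| / |A| = 24/8 = 3

Enumerate A + A = {a + b : a, b ∈ A}. With |A| = 8, there are |A|^2 = 64 ordered sum pairs; collecting distinct values, A + A = {12, 14, 15, 16, 17, 18, 19, 20, 21, 22, 23, 24, 25, 26, 27, 28, 29, 30, 31, 32, 34, 38, 40, 42}, so |A + A| = 24. Thus K = 24/8 = 3. For comparison, the minimum possible |A + A| over all 8-element sets is 2·8 − 1 = 15 (so min K = 15/8), attained only by arithmetic progressions.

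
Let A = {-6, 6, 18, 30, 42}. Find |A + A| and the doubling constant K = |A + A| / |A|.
K = |A + A| / |A| = 9/5

Enumerate A + A = {a + b : a, b ∈ A}. With |A| = 5, there are |A|^2 = 25 ordered sum pairs; collecting distinct values, A + A = {-12, 0, 12, 24, 36, 48, 60, 72, 84}, so |A + A| = 9. Thus K = 9/5. Here |A + A| = 2|A| − 1 = 9, the minimum possible — so K = 9/5 is minimal, which holds iff A is an arithmetic progression.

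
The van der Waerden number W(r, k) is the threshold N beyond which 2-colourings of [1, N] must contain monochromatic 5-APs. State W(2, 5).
W(2, 5) = 178

W(2, 5) = 178. The lower bound W(2, 5) > 177 comes from an explicit good 2-colouring of [1, 177]; the upper bound W(2, 5) ≤ 178 was verified by exhaustive search over 2-colourings of [1, 178].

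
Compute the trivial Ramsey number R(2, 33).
R(2, 33) = 33

R(2, k) = k for all k ≥ 2: in a 2-colouring of K_k, either some edge is red (a red K_2) or all edges are blue (a blue K_k). And K_{32} coloured all-blue has no blue K_33, so R(2, 33) > 32. Hence R(2, 33) = 33.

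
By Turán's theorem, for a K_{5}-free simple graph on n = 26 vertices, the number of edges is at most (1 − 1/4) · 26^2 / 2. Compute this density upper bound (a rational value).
Turán density bound = (3/4) · 26^2/2 = 507/2 ≈ 253.5

Turán's theorem: ex(n, K_{r+1}) is achieved by the complete r-partite Turán graph T(n, r) with parts as balanced as possible, and is at most (1 − 1/r) · n^2/2. For r = 4, n = 26: the density bound is (3/4) · 676/2 = 507/2 ≈ 253.5. The integer-valued extremum is e(T(26, 4)) = 253, which is strictly less than the density bound 507/2 since 4 ∤ 26 (the parts of T(26, 4) cannot all be equal).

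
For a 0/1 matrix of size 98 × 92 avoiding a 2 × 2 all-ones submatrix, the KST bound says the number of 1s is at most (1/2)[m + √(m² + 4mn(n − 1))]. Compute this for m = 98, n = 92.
z(98, 92; 2, 2) ≤ (1/2)[98 + √(98² + 4·98·92·91)] = (1/2)[98 + √3291428] = 956.1147

Kővári–Sós–Turán: let r_1, ..., r_98 be the row sums and z = Σ r_i the total number of 1s. Each pair of columns can share at most one row with both entries 1 (else a 2×2 all-ones block appears), so Σ_i C(r_i, 2) ≤ C(92, 2) = 4186. By convexity Σ_i C(r_i, 2) ≥ 98·C(z/98, 2) = z(z − 98)/(2·98), giving z² − 98z − 98·92·91 ≤ 0 and hence z ≤ (1/2)[98 + √(9604 + 4·820456)] = (1/2)[98 + √3291428] ≈ (1/2)(98 + 1814.2293) = 956.1147.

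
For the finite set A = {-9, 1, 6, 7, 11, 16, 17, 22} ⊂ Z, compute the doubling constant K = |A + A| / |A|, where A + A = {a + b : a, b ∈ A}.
K = |A + A| / |A| = 24/8 = 3

Enumerate A + A = {a + b : a, b ∈ A}. With |A| = 8, there are |A|^2 = 64 ordered sum pairs; collecting distinct values, A + A = {-18, -8, -3, -2, 2, 7, 8, 12, 13, 14, 17, 18, 22, 23, 24, 27, 28, 29, 32, 33, 34, 38, 39, 44}, so |A + A| = 24. Thus K = 24/8 = 3. For comparison, the minimum possible |A + A| over all 8-element sets is 2·8 − 1 = 15 (so min K = 15/8), attained only by arithmetic progressions.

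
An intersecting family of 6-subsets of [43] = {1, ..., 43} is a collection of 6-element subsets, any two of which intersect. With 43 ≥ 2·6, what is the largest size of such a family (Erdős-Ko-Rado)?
max |F| = C(42, 5) = 850668

The Erdős-Ko-Rado theorem states: for n ≥ 2k, an intersecting family of k-subsets of an n-element set has size at most C(n − 1, k − 1), with equality for 'star' families {A ⊆ [n] : |A| = k, i ∈ A} (fix an element i). For n = 43, k = 6: C(42, 5) = 850668.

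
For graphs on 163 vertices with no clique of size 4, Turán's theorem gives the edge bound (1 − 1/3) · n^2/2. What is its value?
Turán density bound = (2/3) · 163^2/2 = 26569/3 ≈ 8856.3333

Turán's theorem: ex(n, K_{r+1}) is achieved by the complete r-partite Turán graph T(n, r) with parts as balanced as possible, and is at most (1 − 1/r) · n^2/2. For r = 3, n = 163: the density bound is (2/3) · 26569/2 = 26569/3 ≈ 8856.3333. The integer-valued extremum is e(T(163, 3)) = 8856, which is strictly less than the density bound 26569/3 since 3 ∤ 163 (the parts of T(163, 3) cannot all be equal).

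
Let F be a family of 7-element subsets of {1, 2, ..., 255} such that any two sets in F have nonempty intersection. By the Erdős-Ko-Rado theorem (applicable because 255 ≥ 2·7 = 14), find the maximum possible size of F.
max |F| = C(254, 6) = 351427189575

The Erdős-Ko-Rado theorem states: for n ≥ 2k, an intersecting family of k-subsets of an n-element set has size at most C(n − 1, k − 1), with equality for 'star' families {A ⊆ [n] : |A| = k, i ∈ A} (fix an element i). For n = 255, k = 7: C(254, 6) = 351427189575.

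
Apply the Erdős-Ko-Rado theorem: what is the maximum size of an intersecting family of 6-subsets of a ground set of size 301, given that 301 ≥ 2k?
max |F| = C(300, 5) = 19582837560

Erdős-Ko-Rado (1961): when n ≥ 2k, max |F| = C(n−1, k−1). The bound is attained by the star {A : i ∈ A} for any fixed i ∈ [n]. Here C(301−1, 6−1) = C(300, 5) = 19582837560.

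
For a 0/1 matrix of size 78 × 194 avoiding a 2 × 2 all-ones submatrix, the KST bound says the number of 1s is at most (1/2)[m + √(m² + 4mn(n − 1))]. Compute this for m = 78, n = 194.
z(78, 194; 2, 2) ≤ (1/2)[78 + √(78² + 4·78·194·193)] = (1/2)[78 + √11687988] = 1748.385

Kővári–Sós–Turán: let r_1, ..., r_78 be the row sums and z = Σ r_i the total number of 1s. Each pair of columns can share at most one row with both entries 1 (else a 2×2 all-ones block appears), so Σ_i C(r_i, 2) ≤ C(194, 2) = 18721. By convexity Σ_i C(r_i, 2) ≥ 78·C(z/78, 2) = z(z − 78)/(2·78), giving z² − 78z − 78·194·193 ≤ 0 and hence z ≤ (1/2)[78 + √(6084 + 4·2920476)] = (1/2)[78 + √11687988] ≈ (1/2)(78 + 3418.77) = 1748.385.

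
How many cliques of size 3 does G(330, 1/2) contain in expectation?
E[# K_3] = C(330, 3) · (1/2)^C(3, 2) = 5935160 / 2^3 = 741895

For each 3-subset S of vertices (there are C(330, 3) = 5935160 such S), let X_S = 1 if S induces a K_3 (all C(3, 2) = 3 edges present). Then P(X_S = 1) = (1/2)^3 = 1/8. By linearity of expectation, E[# K_3] = C(330, 3) · (1/2)^3 = 5935160 / 8 = 741895.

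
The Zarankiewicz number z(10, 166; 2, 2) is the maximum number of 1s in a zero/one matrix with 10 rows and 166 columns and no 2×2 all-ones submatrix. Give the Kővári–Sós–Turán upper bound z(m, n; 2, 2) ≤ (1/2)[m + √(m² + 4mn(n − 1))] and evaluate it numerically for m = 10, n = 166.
z(10, 166; 2, 2) ≤ (1/2)[10 + √(10² + 4·10·166·165)] = (1/2)[10 + √1095700] = 528.3784

Kővári–Sós–Turán: let r_1, ..., r_10 be the row sums and z = Σ r_i the total number of 1s. Each pair of columns can share at most one row with both entries 1 (else a 2×2 all-ones block appears), so Σ_i C(r_i, 2) ≤ C(166, 2) = 13695. By convexity Σ_i C(r_i, 2) ≥ 10·C(z/10, 2) = z(z − 10)/(2·10), giving z² − 10z − 10·166·165 ≤ 0 and hence z ≤ (1/2)[10 + √(100 + 4·273900)] = (1/2)[10 + √1095700] ≈ (1/2)(10 + 1046.7569) = 528.3784.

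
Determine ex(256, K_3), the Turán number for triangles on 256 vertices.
ex(256, K_3) = ⌊256^2/4⌋ = 16384

Mantel (1907): a triangle-free graph on n vertices has at most ⌊n^2/4⌋ edges, with equality for the complete bipartite graph K_{⌊n/2⌋, ⌈n/2⌉}. For n = 256: ⌊256^2/4⌋ = ⌊65536/4⌋ = 16384. The extremal graph is K_{128, 128}, which has 128·128 = 16384 edges.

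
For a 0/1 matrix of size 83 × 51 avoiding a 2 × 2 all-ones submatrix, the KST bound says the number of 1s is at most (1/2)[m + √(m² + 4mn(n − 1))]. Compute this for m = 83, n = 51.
z(83, 51; 2, 2) ≤ (1/2)[83 + √(83² + 4·83·51·50)] = (1/2)[83 + √853489] = 503.4223

Kővári–Sós–Turán: let r_1, ..., r_83 be the row sums and z = Σ r_i the total number of 1s. Each pair of columns can share at most one row with both entries 1 (else a 2×2 all-ones block appears), so Σ_i C(r_i, 2) ≤ C(51, 2) = 1275. By convexity Σ_i C(r_i, 2) ≥ 83·C(z/83, 2) = z(z − 83)/(2·83), giving z² − 83z − 83·51·50 ≤ 0 and hence z ≤ (1/2)[83 + √(6889 + 4·211650)] = (1/2)[83 + √853489] ≈ (1/2)(83 + 923.8447) = 503.4223.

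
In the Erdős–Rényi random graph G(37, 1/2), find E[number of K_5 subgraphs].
E[# K_5] = C(37, 5) · (1/2)^C(5, 2) = 435897 / 2^10 ≈ 425.680664

For each 5-subset S of vertices (there are C(37, 5) = 435897 such S), let X_S = 1 if S induces a K_5 (all C(5, 2) = 10 edges present). Then P(X_S = 1) = (1/2)^10 = 1/1024. By linearity of expectation, E[# K_5] = C(37, 5) · (1/2)^10 = 435897 / 1024 ≈ 425.680664.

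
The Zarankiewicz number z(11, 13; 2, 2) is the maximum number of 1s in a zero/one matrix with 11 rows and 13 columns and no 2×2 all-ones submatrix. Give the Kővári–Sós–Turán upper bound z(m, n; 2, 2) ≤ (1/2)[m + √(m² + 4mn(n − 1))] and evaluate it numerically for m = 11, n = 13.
z(11, 13; 2, 2) ≤ (1/2)[11 + √(11² + 4·11·13·12)] = (1/2)[11 + √6985] = 47.2882

Kővári–Sós–Turán: let r_1, ..., r_11 be the row sums and z = Σ r_i the total number of 1s. Each pair of columns can share at most one row with both entries 1 (else a 2×2 all-ones block appears), so Σ_i C(r_i, 2) ≤ C(13, 2) = 78. By convexity Σ_i C(r_i, 2) ≥ 11·C(z/11, 2) = z(z − 11)/(2·11), giving z² − 11z − 11·13·12 ≤ 0 and hence z ≤ (1/2)[11 + √(121 + 4·1716)] = (1/2)[11 + √6985] ≈ (1/2)(11 + 83.5763) = 47.2882.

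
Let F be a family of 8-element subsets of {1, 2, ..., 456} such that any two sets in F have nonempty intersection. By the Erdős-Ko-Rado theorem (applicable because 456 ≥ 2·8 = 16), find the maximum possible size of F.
max |F| = C(455, 7) = 764731089719025

The Erdős-Ko-Rado theorem states: for n ≥ 2k, an intersecting family of k-subsets of an n-element set has size at most C(n − 1, k − 1), with equality for 'star' families {A ⊆ [n] : |A| = k, i ∈ A} (fix an element i). For n = 456, k = 8: C(455, 7) = 764731089719025.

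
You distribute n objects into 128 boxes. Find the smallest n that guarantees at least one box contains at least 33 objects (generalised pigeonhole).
n = (33 − 1)·128 + 1 = 4097

By the generalised pigeonhole principle, to guarantee some box contains ≥ r objects we need more than (r − 1) · k objects total. Threshold: n = (r − 1) · k + 1. With r = 33 and k = 128: n = 32 · 128 + 1 = 4096 + 1 = 4097. For n = 4096 = 32 · 128, we can put exactly 32 objects in every box, avoiding 33 in any single one — so 4097 is tight.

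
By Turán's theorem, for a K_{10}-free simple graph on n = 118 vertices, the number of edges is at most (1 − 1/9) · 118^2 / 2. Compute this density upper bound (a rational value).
Turán density bound = (8/9) · 118^2/2 = 55696/9 ≈ 6188.4444

Turán's theorem: ex(n, K_{r+1}) is achieved by the complete r-partite Turán graph T(n, r) with parts as balanced as possible, and is at most (1 − 1/r) · n^2/2. For r = 9, n = 118: the density bound is (8/9) · 13924/2 = 55696/9 ≈ 6188.4444. The integer-valued extremum is e(T(118, 9)) = 6188, which is strictly less than the density bound 55696/9 since 9 ∤ 118 (the parts of T(118, 9) cannot all be equal).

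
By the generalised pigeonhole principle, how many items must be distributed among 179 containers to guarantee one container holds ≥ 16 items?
n = (16 − 1)·179 + 1 = 2686

By the generalised pigeonhole principle, to guarantee some box contains ≥ r objects we need more than (r − 1) · k objects total. Threshold: n = (r − 1) · k + 1. With r = 16 and k = 179: n = 15 · 179 + 1 = 2685 + 1 = 2686. For n = 2685 = 15 · 179, we can put exactly 15 objects in every box, avoiding 16 in any single one — so 2686 is tight.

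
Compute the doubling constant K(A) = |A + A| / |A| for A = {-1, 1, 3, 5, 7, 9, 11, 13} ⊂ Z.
K = |A + A| / |A| = 15/8

Enumerate A + A = {a + b : a, b ∈ A}. With |A| = 8, there are |A|^2 = 64 ordered sum pairs; collecting distinct values, A + A = {-2, 0, 2, 4, 6, 8, 10, 12, 14, 16, 18, 20, 22, 24, 26}, so |A + A| = 15. Thus K = 15/8. Here |A + A| = 2|A| − 1 = 15, the minimum possible — so K = 15/8 is minimal, which holds iff A is an arithmetic progression.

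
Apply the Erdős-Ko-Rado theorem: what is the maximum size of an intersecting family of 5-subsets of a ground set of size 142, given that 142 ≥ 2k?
max |F| = C(141, 4) = 15777195

Erdős-Ko-Rado (1961): when n ≥ 2k, max |F| = C(n−1, k−1). The bound is attained by the star {A : i ∈ A} for any fixed i ∈ [n]. Here C(142−1, 5−1) = C(141, 4) = 15777195.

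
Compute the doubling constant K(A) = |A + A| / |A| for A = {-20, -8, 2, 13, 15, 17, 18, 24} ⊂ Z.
K = |A + A| / |A| = 33/8

Enumerate A + A = {a + b : a, b ∈ A}. With |A| = 8, there are |A|^2 = 64 ordered sum pairs; collecting distinct values, A + A = {-40, -28, -18, -16, -7, -6, -5, -3, -2, 4, 5, 7, 9, 10, 15, 16, 17, 19, 20, 26, 28, 30, 31, 32, 33, 34, 35, 36, 37, 39, 41, 42, 48}, so |A + A| = 33. Thus K = 33/8. For comparison, the minimum possible |A + A| over all 8-element sets is 2·8 − 1 = 15 (so min K = 15/8), attained only by arithmetic progressions.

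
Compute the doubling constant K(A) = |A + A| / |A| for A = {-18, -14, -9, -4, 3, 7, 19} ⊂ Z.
K = |A + A| / |A| = 25/7

Enumerate A + A = {a + b : a, b ∈ A}. With |A| = 7, there are |A|^2 = 49 ordered sum pairs; collecting distinct values, A + A = {-36, -32, -28, -27, -23, -22, -18, -15, -13, -11, -8, -7, -6, -2, -1, 1, 3, 5, 6, 10, 14, 15, 22, 26, 38}, so |A + A| = 25. Thus K = 25/7. For comparison, the minimum possible |A + A| over all 7-element sets is 2·7 − 1 = 13 (so min K = 13/7), attained only by arithmetic progressions.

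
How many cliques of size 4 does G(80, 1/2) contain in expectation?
E[# K_4] = C(80, 4) · (1/2)^C(4, 2) = 1581580 / 2^6 = 395395/16 = 24712.1875

For each 4-subset S of vertices (there are C(80, 4) = 1581580 such S), let X_S = 1 if S induces a K_4 (all C(4, 2) = 6 edges present). Then P(X_S = 1) = (1/2)^6 = 1/64. By linearity of expectation, E[# K_4] = C(80, 4) · (1/2)^6 = 1581580 / 64 = 395395/16 = 24712.1875.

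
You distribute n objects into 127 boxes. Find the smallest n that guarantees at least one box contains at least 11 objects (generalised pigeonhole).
n = (11 − 1)·127 + 1 = 1271

By the generalised pigeonhole principle, to guarantee some box contains ≥ r objects we need more than (r − 1) · k objects total. Threshold: n = (r − 1) · k + 1. With r = 11 and k = 127: n = 10 · 127 + 1 = 1270 + 1 = 1271. For n = 1270 = 10 · 127, we can put exactly 10 objects in every box, avoiding 11 in any single one — so 1271 is tight.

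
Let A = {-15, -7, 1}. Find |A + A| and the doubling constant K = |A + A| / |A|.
K = |A + A| / |A| = 5/3

Enumerate A + A = {a + b : a, b ∈ A}. With |A| = 3, there are |A|^2 = 9 ordered sum pairs; collecting distinct values, A + A = {-30, -22, -14, -6, 2}, so |A + A| = 5. Thus K = 5/3. Here |A + A| = 2|A| − 1 = 5, the minimum possible — so K = 5/3 is minimal, which holds iff A is an arithmetic progression.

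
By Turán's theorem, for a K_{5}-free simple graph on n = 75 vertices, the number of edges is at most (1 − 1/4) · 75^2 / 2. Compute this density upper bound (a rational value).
Turán density bound = (3/4) · 75^2/2 = 16875/8 ≈ 2109.375

Turán's theorem: ex(n, K_{r+1}) is achieved by the complete r-partite Turán graph T(n, r) with parts as balanced as possible, and is at most (1 − 1/r) · n^2/2. For r = 4, n = 75: the density bound is (3/4) · 5625/2 = 16875/8 ≈ 2109.375. The integer-valued extremum is e(T(75, 4)) = 2109, which is strictly less than the density bound 16875/8 since 4 ∤ 75 (the parts of T(75, 4) cannot all be equal).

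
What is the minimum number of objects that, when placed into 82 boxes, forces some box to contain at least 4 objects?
n = (4 − 1)·82 + 1 = 247

By the generalised pigeonhole principle, to guarantee some box contains ≥ r objects we need more than (r − 1) · k objects total. Threshold: n = (r − 1) · k + 1. With r = 4 and k = 82: n = 3 · 82 + 1 = 246 + 1 = 247. For n = 246 = 3 · 82, we can put exactly 3 objects in every box, avoiding 4 in any single one — so 247 is tight.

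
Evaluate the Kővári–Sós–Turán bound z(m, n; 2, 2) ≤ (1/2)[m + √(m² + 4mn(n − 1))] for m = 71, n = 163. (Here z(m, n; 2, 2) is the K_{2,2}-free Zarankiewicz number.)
z(71, 163; 2, 2) ≤ (1/2)[71 + √(71² + 4·71·163·162)] = (1/2)[71 + √7504345] = 1405.203

Kővári–Sós–Turán: let r_1, ..., r_71 be the row sums and z = Σ r_i the total number of 1s. Each pair of columns can share at most one row with both entries 1 (else a 2×2 all-ones block appears), so Σ_i C(r_i, 2) ≤ C(163, 2) = 13203. By convexity Σ_i C(r_i, 2) ≥ 71·C(z/71, 2) = z(z − 71)/(2·71), giving z² − 71z − 71·163·162 ≤ 0 and hence z ≤ (1/2)[71 + √(5041 + 4·1874826)] = (1/2)[71 + √7504345] ≈ (1/2)(71 + 2739.406) = 1405.203.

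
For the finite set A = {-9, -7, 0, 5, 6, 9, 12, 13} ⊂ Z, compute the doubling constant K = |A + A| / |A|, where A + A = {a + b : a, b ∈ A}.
K = |A + A| / |A| = 30/8 = 15/4

Enumerate A + A = {a + b : a, b ∈ A}. With |A| = 8, there are |A|^2 = 64 ordered sum pairs; collecting distinct values, A + A = {-18, -16, -14, -9, -7, -4, -3, -2, -1, 0, 2, 3, 4, 5, 6, 9, 10, 11, 12, 13, 14, 15, 17, 18, 19, 21, 22, 24, 25, 26}, so |A + A| = 30. Thus K = 30/8 = 15/4. For comparison, the minimum possible |A + A| over all 8-element sets is 2·8 − 1 = 15 (so min K = 15/8), attained only by arithmetic progressions.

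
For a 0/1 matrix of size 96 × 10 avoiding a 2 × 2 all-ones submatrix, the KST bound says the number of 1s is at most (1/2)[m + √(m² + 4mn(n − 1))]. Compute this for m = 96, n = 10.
z(96, 10; 2, 2) ≤ (1/2)[96 + √(96² + 4·96·10·9)] = (1/2)[96 + √43776] = 152.6136

Kővári–Sós–Turán: let r_1, ..., r_96 be the row sums and z = Σ r_i the total number of 1s. Each pair of columns can share at most one row with both entries 1 (else a 2×2 all-ones block appears), so Σ_i C(r_i, 2) ≤ C(10, 2) = 45. By convexity Σ_i C(r_i, 2) ≥ 96·C(z/96, 2) = z(z − 96)/(2·96), giving z² − 96z − 96·10·9 ≤ 0 and hence z ≤ (1/2)[96 + √(9216 + 4·8640)] = (1/2)[96 + √43776] ≈ (1/2)(96 + 209.2271) = 152.6136.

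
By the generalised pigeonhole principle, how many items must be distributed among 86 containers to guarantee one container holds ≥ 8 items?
n = (8 − 1)·86 + 1 = 603

By the generalised pigeonhole principle, to guarantee some box contains ≥ r objects we need more than (r − 1) · k objects total. Threshold: n = (r − 1) · k + 1. With r = 8 and k = 86: n = 7 · 86 + 1 = 602 + 1 = 603. For n = 602 = 7 · 86, we can put exactly 7 objects in every box, avoiding 8 in any single one — so 603 is tight.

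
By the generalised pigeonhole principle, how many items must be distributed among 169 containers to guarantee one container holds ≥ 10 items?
n = (10 − 1)·169 + 1 = 1522

By the generalised pigeonhole principle, to guarantee some box contains ≥ r objects we need more than (r − 1) · k objects total. Threshold: n = (r − 1) · k + 1. With r = 10 and k = 169: n = 9 · 169 + 1 = 1521 + 1 = 1522. For n = 1521 = 9 · 169, we can put exactly 9 objects in every box, avoiding 10 in any single one — so 1522 is tight.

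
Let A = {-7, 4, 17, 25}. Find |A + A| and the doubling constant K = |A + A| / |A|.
K = |A + A| / |A| = 10/4 = 5/2

Enumerate A + A = {a + b : a, b ∈ A}. With |A| = 4, there are |A|^2 = 16 ordered sum pairs; collecting distinct values, A + A = {-14, -3, 8, 10, 18, 21, 29, 34, 42, 50}, so |A + A| = 10. Thus K = 10/4 = 5/2. For comparison, the minimum possible |A + A| over all 4-element sets is 2·4 − 1 = 7 (so min K = 7/4), attained only by arithmetic progressions.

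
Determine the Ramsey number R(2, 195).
R(2, 195) = 195

R(2, k) = k for all k ≥ 2: in a 2-colouring of K_k, either some edge is red (a red K_2) or all edges are blue (a blue K_k). And K_{194} coloured all-blue has no blue K_195, so R(2, 195) > 194. Hence R(2, 195) = 195.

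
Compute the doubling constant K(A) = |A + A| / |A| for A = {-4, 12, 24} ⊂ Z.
K = |A + A| / |A| = 6/3 = 2

Enumerate A + A = {a + b : a, b ∈ A}. With |A| = 3, there are |A|^2 = 9 ordered sum pairs; collecting distinct values, A + A = {-8, 8, 20, 24, 36, 48}, so |A + A| = 6. Thus K = 6/3 = 2. For comparison, the minimum possible |A + A| over all 3-element sets is 2·3 − 1 = 5 (so min K = 5/3), attained only by arithmetic progressions.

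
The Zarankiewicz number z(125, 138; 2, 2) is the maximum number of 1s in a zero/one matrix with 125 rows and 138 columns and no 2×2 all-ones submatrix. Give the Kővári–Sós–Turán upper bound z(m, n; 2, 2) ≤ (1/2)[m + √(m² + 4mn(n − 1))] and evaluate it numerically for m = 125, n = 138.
z(125, 138; 2, 2) ≤ (1/2)[125 + √(125² + 4·125·138·137)] = (1/2)[125 + √9468625] = 1601.0565

Kővári–Sós–Turán: let r_1, ..., r_125 be the row sums and z = Σ r_i the total number of 1s. Each pair of columns can share at most one row with both entries 1 (else a 2×2 all-ones block appears), so Σ_i C(r_i, 2) ≤ C(138, 2) = 9453. By convexity Σ_i C(r_i, 2) ≥ 125·C(z/125, 2) = z(z − 125)/(2·125), giving z² − 125z − 125·138·137 ≤ 0 and hence z ≤ (1/2)[125 + √(15625 + 4·2363250)] = (1/2)[125 + √9468625] ≈ (1/2)(125 + 3077.1131) = 1601.0565.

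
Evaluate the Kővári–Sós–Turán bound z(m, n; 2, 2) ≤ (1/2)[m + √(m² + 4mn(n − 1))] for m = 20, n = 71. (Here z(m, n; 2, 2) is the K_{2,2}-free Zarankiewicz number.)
z(20, 71; 2, 2) ≤ (1/2)[20 + √(20² + 4·20·71·70)] = (1/2)[20 + √398000] = 325.4362

Kővári–Sós–Turán: let r_1, ..., r_20 be the row sums and z = Σ r_i the total number of 1s. Each pair of columns can share at most one row with both entries 1 (else a 2×2 all-ones block appears), so Σ_i C(r_i, 2) ≤ C(71, 2) = 2485. By convexity Σ_i C(r_i, 2) ≥ 20·C(z/20, 2) = z(z − 20)/(2·20), giving z² − 20z − 20·71·70 ≤ 0 and hence z ≤ (1/2)[20 + √(400 + 4·99400)] = (1/2)[20 + √398000] ≈ (1/2)(20 + 630.8724) = 325.4362.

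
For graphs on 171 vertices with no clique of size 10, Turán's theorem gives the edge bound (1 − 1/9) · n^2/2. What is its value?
Turán density bound = (8/9) · 171^2/2 = 12996

Turán's theorem: ex(n, K_{r+1}) is achieved by the complete r-partite Turán graph T(n, r) with parts as balanced as possible, and is at most (1 − 1/r) · n^2/2. For r = 9, n = 171: the density bound is (8/9) · 29241/2 = 12996. Since 9 ∣ 171, the Turán graph T(171, 9) has parts of equal size 19, and its edge count e(T(171, 9)) = 12996 attains the density bound exactly.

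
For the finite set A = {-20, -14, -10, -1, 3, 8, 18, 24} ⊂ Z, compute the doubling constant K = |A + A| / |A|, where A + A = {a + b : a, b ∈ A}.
K = |A + A| / |A| = 32/8 = 4

Enumerate A + A = {a + b : a, b ∈ A}. With |A| = 8, there are |A|^2 = 64 ordered sum pairs; collecting distinct values, A + A = {-40, -34, -30, -28, -24, -21, -20, -17, -15, -12, -11, -7, -6, -2, 2, 4, 6, 7, 8, 10, 11, 14, 16, 17, 21, 23, 26, 27, 32, 36, 42, 48}, so |A + A| = 32. Thus K = 32/8 = 4. For comparison, the minimum possible |A + A| over all 8-element sets is 2·8 − 1 = 15 (so min K = 15/8), attained only by arithmetic progressions.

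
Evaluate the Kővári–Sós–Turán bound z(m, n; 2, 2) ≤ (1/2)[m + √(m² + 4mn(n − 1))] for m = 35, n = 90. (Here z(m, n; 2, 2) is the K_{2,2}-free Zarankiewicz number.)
z(35, 90; 2, 2) ≤ (1/2)[35 + √(35² + 4·35·90·89)] = (1/2)[35 + √1122625] = 547.27

Kővári–Sós–Turán: let r_1, ..., r_35 be the row sums and z = Σ r_i the total number of 1s. Each pair of columns can share at most one row with both entries 1 (else a 2×2 all-ones block appears), so Σ_i C(r_i, 2) ≤ C(90, 2) = 4005. By convexity Σ_i C(r_i, 2) ≥ 35·C(z/35, 2) = z(z − 35)/(2·35), giving z² − 35z − 35·90·89 ≤ 0 and hence z ≤ (1/2)[35 + √(1225 + 4·280350)] = (1/2)[35 + √1122625] ≈ (1/2)(35 + 1059.54) = 547.27.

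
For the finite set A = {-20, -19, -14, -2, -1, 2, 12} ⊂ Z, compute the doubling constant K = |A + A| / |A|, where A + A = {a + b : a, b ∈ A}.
K = |A + A| / |A| = 26/7

Enumerate A + A = {a + b : a, b ∈ A}. With |A| = 7, there are |A|^2 = 49 ordered sum pairs; collecting distinct values, A + A = {-40, -39, -38, -34, -33, -28, -22, -21, -20, -18, -17, -16, -15, -12, -8, -7, -4, -3, -2, 0, 1, 4, 10, 11, 14, 24}, so |A + A| = 26. Thus K = 26/7. For comparison, the minimum possible |A + A| over all 7-element sets is 2·7 − 1 = 13 (so min K = 13/7), attained only by arithmetic progressions.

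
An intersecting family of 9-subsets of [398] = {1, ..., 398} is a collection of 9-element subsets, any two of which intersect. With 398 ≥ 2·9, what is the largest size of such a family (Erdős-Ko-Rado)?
max |F| = C(397, 8) = 14255369164931895

Erdős-Ko-Rado (1961): when n ≥ 2k, max |F| = C(n−1, k−1). The bound is attained by the star {A : i ∈ A} for any fixed i ∈ [n]. Here C(398−1, 9−1) = C(397, 8) = 14255369164931895.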